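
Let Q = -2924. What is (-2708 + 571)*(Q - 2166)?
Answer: 10877330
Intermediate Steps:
(-2708 + 571)*(Q - 2166) = (-2708 + 571)*(-2924 - 2166) = -2137*(-5090) = 10877330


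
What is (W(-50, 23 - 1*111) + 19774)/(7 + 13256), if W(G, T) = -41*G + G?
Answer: 7258/4421 ≈ 1.6417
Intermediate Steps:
W(G, T) = -40*G
(W(-50, 23 - 1*111) + 19774)/(7 + 13256) = (-40*(-50) + 19774)/(7 + 13256) = (2000 + 19774)/13263 = 21774*(1/13263) = 7258/4421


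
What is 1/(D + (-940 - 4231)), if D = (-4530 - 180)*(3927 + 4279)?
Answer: -1/38655431 ≈ -2.5870e-8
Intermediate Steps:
D = -38650260 (D = -4710*8206 = -38650260)
1/(D + (-940 - 4231)) = 1/(-38650260 + (-940 - 4231)) = 1/(-38650260 - 5171) = 1/(-38655431) = -1/38655431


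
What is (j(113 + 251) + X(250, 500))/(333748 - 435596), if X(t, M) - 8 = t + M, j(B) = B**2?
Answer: -66627/50924 ≈ -1.3084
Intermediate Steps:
X(t, M) = 8 + M + t (X(t, M) = 8 + (t + M) = 8 + (M + t) = 8 + M + t)
(j(113 + 251) + X(250, 500))/(333748 - 435596) = ((113 + 251)**2 + (8 + 500 + 250))/(333748 - 435596) = (364**2 + 758)/(-101848) = (132496 + 758)*(-1/101848) = 133254*(-1/101848) = -66627/50924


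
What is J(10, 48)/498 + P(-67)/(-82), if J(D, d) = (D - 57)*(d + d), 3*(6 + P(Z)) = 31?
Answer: -186071/20418 ≈ -9.1131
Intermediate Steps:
P(Z) = 13/3 (P(Z) = -6 + (1/3)*31 = -6 + 31/3 = 13/3)
J(D, d) = 2*d*(-57 + D) (J(D, d) = (-57 + D)*(2*d) = 2*d*(-57 + D))
J(10, 48)/498 + P(-67)/(-82) = (2*48*(-57 + 10))/498 + (13/3)/(-82) = (2*48*(-47))*(1/498) + (13/3)*(-1/82) = -4512*1/498 - 13/246 = -752/83 - 13/246 = -186071/20418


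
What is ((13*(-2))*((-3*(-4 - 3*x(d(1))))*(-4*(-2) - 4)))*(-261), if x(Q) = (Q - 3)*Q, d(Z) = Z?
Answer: -162864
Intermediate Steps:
x(Q) = Q*(-3 + Q) (x(Q) = (-3 + Q)*Q = Q*(-3 + Q))
((13*(-2))*((-3*(-4 - 3*x(d(1))))*(-4*(-2) - 4)))*(-261) = ((13*(-2))*((-3*(-4 - 3*(-3 + 1)))*(-4*(-2) - 4)))*(-261) = -26*(-3*(-4 - 3*(-2)))*(8 - 4)*(-261) = -26*(-3*(-4 - 3*(-2)))*4*(-261) = -26*(-3*(-4 + 6))*4*(-261) = -26*(-3*2)*4*(-261) = -(-156)*4*(-261) = -26*(-24)*(-261) = 624*(-261) = -162864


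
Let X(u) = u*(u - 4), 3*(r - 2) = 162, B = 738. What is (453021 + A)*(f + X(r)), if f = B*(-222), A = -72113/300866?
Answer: -10966853453201726/150433 ≈ -7.2902e+10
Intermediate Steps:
r = 56 (r = 2 + (1/3)*162 = 2 + 54 = 56)
X(u) = u*(-4 + u)
A = -72113/300866 (A = -72113*1/300866 = -72113/300866 ≈ -0.23968)
f = -163836 (f = 738*(-222) = -163836)
(453021 + A)*(f + X(r)) = (453021 - 72113/300866)*(-163836 + 56*(-4 + 56)) = 136298544073*(-163836 + 56*52)/300866 = 136298544073*(-163836 + 2912)/300866 = (136298544073/300866)*(-160924) = -10966853453201726/150433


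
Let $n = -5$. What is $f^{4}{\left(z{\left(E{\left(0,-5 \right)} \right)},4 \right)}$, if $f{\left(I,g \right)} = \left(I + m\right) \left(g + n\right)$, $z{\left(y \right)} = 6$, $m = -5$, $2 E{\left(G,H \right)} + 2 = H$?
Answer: $1$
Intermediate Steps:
$E{\left(G,H \right)} = -1 + \frac{H}{2}$
$f{\left(I,g \right)} = \left(-5 + I\right) \left(-5 + g\right)$ ($f{\left(I,g \right)} = \left(I - 5\right) \left(g - 5\right) = \left(-5 + I\right) \left(-5 + g\right)$)
$f^{4}{\left(z{\left(E{\left(0,-5 \right)} \right)},4 \right)} = \left(25 - 30 - 20 + 6 \cdot 4\right)^{4} = \left(25 - 30 - 20 + 24\right)^{4} = \left(-1\right)^{4} = 1$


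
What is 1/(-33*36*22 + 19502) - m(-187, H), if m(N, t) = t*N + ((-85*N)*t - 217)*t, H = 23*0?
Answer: -1/6634 ≈ -0.00015074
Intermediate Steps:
H = 0
m(N, t) = N*t + t*(-217 - 85*N*t) (m(N, t) = N*t + (-85*N*t - 217)*t = N*t + (-217 - 85*N*t)*t = N*t + t*(-217 - 85*N*t))
1/(-33*36*22 + 19502) - m(-187, H) = 1/(-33*36*22 + 19502) - 0*(-217 - 187 - 85*(-187)*0) = 1/(-1188*22 + 19502) - 0*(-217 - 187 + 0) = 1/(-26136 + 19502) - 0*(-404) = 1/(-6634) - 1*0 = -1/6634 + 0 = -1/6634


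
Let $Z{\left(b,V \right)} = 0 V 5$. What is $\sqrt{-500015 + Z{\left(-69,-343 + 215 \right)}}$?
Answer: $i \sqrt{500015} \approx 707.12 i$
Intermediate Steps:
$Z{\left(b,V \right)} = 0$ ($Z{\left(b,V \right)} = 0 \cdot 5 = 0$)
$\sqrt{-500015 + Z{\left(-69,-343 + 215 \right)}} = \sqrt{-500015 + 0} = \sqrt{-500015} = i \sqrt{500015}$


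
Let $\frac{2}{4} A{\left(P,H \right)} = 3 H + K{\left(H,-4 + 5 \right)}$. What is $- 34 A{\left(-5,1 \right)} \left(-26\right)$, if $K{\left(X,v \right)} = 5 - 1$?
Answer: $12376$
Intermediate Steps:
$K{\left(X,v \right)} = 4$
$A{\left(P,H \right)} = 8 + 6 H$ ($A{\left(P,H \right)} = 2 \left(3 H + 4\right) = 2 \left(4 + 3 H\right) = 8 + 6 H$)
$- 34 A{\left(-5,1 \right)} \left(-26\right) = - 34 \left(8 + 6 \cdot 1\right) \left(-26\right) = - 34 \left(8 + 6\right) \left(-26\right) = \left(-34\right) 14 \left(-26\right) = \left(-476\right) \left(-26\right) = 12376$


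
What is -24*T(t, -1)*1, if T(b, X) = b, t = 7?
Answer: -168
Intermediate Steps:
-24*T(t, -1)*1 = -24*7*1 = -168*1 = -168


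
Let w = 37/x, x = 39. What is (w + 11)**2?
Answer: 217156/1521 ≈ 142.77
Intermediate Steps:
w = 37/39 ≈ 0.94872
(w + 11)**2 = (37/39 + 11)**2 = (466/39)**2 = 217156/1521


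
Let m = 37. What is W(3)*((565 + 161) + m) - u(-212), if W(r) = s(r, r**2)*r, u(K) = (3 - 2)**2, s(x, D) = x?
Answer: 6866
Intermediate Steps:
u(K) = 1 (u(K) = 1**2 = 1)
W(r) = r**2 (W(r) = r*r = r**2)
W(3)*((565 + 161) + m) - u(-212) = 3**2*((565 + 161) + 37) - 1*1 = 9*(726 + 37) - 1 = 9*763 - 1 = 6867 - 1 = 6866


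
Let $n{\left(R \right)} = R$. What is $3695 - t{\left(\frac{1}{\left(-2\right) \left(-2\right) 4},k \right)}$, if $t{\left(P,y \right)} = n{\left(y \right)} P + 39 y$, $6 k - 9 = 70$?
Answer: $\frac{305345}{96} \approx 3180.7$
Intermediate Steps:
$k = \frac{79}{6}$ ($k = \frac{3}{2} + \frac{1}{6} \cdot 70 = \frac{3}{2} + \frac{35}{3} = \frac{79}{6} \approx 13.167$)
$t{\left(P,y \right)} = 39 y + P y$ ($t{\left(P,y \right)} = y P + 39 y = P y + 39 y = 39 y + P y$)
$3695 - t{\left(\frac{1}{\left(-2\right) \left(-2\right) 4},k \right)} = 3695 - \frac{79 \left(39 + \frac{1}{\left(-2\right) \left(-2\right) 4}\right)}{6} = 3695 - \frac{79 \left(39 + \frac{1}{4 \cdot 4}\right)}{6} = 3695 - \frac{79 \left(39 + \frac{1}{16}\right)}{6} = 3695 - \frac{79}{6} \cdot \frac{625}{16} = 3695 - \frac{49375}{96} = \frac{305345}{96}$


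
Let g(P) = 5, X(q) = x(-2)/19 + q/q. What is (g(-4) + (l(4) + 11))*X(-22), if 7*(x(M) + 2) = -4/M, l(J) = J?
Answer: 2420/133 ≈ 18.195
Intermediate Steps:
x(M) = -2 - 4/(7*M) (x(M) = -2 + (-4/M)/7 = -2 - 4/(7*M))
X(q) = 121/133 (X(q) = (-2 - 4/7/(-2))/19 + q/q = (-2 - 4/7*(-½))*(1/19) + 1 = (-2 + 2/7)*(1/19) + 1 = -12/7*1/19 + 1 = -12/133 + 1 = 121/133)
(g(-4) + (l(4) + 11))*X(-22) = (5 + (4 + 11))*(121/133) = (5 + 15)*(121/133) = 20*(121/133) = 2420/133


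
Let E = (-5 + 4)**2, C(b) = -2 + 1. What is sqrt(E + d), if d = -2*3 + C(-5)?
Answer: I*sqrt(6) ≈ 2.4495*I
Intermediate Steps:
C(b) = -1
d = -7 (d = -2*3 - 1 = -6 - 1 = -7)
E = 1 (E = (-1)**2 = 1)
sqrt(E + d) = sqrt(1 - 7) = sqrt(-6) = I*sqrt(6)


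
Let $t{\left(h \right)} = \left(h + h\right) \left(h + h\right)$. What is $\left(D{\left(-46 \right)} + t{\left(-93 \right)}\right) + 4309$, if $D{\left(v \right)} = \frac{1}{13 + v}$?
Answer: $\frac{1283864}{33} \approx 38905.0$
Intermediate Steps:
$t{\left(h \right)} = 4 h^{2}$ ($t{\left(h \right)} = 2 h 2 h = 4 h^{2}$)
$\left(D{\left(-46 \right)} + t{\left(-93 \right)}\right) + 4309 = \left(\frac{1}{13 - 46} + 4 \left(-93\right)^{2}\right) + 4309 = \left(\frac{1}{-33} + 4 \cdot 8649\right) + 4309 = \left(- \frac{1}{33} + 34596\right) + 4309 = \frac{1141667}{33} + 4309 = \frac{1283864}{33}$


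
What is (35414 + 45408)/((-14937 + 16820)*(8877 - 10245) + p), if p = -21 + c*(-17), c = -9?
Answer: -40411/1287906 ≈ -0.031377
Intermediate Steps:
p = 132 (p = -21 - 9*(-17) = -21 + 153 = 132)
(35414 + 45408)/((-14937 + 16820)*(8877 - 10245) + p) = (35414 + 45408)/((-14937 + 16820)*(8877 - 10245) + 132) = 80822/(1883*(-1368) + 132) = 80822/(-2575944 + 132) = 80822/(-2575812) = 80822*(-1/2575812) = -40411/1287906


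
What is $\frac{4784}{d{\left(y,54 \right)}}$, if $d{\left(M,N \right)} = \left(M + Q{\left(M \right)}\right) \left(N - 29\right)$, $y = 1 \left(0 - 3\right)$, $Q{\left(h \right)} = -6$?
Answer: $- \frac{4784}{225} \approx -21.262$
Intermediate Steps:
$y = -3$ ($y = 1 \left(-3\right) = -3$)
$d{\left(M,N \right)} = \left(-29 + N\right) \left(-6 + M\right)$ ($d{\left(M,N \right)} = \left(M - 6\right) \left(N - 29\right) = \left(-6 + M\right) \left(-29 + N\right) = \left(-29 + N\right) \left(-6 + M\right)$)
$\frac{4784}{d{\left(y,54 \right)}} = \frac{4784}{174 - -87 - 324 - 162} = \frac{4784}{174 + 87 - 324 - 162} = \frac{4784}{-225} = 4784 \left(- \frac{1}{225}\right) = - \frac{4784}{225}$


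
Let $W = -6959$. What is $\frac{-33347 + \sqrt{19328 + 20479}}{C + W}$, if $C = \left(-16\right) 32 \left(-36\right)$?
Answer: $- \frac{33347}{11473} + \frac{3 \sqrt{4423}}{11473} \approx -2.8892$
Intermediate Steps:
$C = 18432$ ($C = \left(-512\right) \left(-36\right) = 18432$)
$\frac{-33347 + \sqrt{19328 + 20479}}{C + W} = \frac{-33347 + \sqrt{19328 + 20479}}{18432 - 6959} = \frac{-33347 + \sqrt{39807}}{11473} = \left(-33347 + 3 \sqrt{4423}\right) \frac{1}{11473} = - \frac{33347}{11473} + \frac{3 \sqrt{4423}}{11473}$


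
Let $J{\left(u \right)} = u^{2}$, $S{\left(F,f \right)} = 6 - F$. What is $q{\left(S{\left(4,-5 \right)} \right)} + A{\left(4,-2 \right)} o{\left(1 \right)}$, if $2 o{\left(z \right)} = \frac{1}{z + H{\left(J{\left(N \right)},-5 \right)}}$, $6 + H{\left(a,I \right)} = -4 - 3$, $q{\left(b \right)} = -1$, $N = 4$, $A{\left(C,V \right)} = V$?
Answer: $- \frac{11}{12} \approx -0.91667$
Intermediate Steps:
$H{\left(a,I \right)} = -13$ ($H{\left(a,I \right)} = -6 - 7 = -13$)
$o{\left(z \right)} = \frac{1}{2 \left(-13 + z\right)}$ ($o{\left(z \right)} = \frac{1}{2 \left(z - 13\right)} = \frac{1}{2 \left(-13 + z\right)}$)
$q{\left(S{\left(4,-5 \right)} \right)} + A{\left(4,-2 \right)} o{\left(1 \right)} = -1 - 2 \frac{1}{2 \left(-13 + 1\right)} = -1 - 2 \frac{1}{2 \left(-12\right)} = -1 - 2 \cdot \frac{1}{2} \left(- \frac{1}{12}\right) = -1 - - \frac{1}{12} = -1 + \frac{1}{12} = - \frac{11}{12}$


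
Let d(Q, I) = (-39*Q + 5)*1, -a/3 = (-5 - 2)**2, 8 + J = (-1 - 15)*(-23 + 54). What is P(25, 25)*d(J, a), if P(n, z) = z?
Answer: 491525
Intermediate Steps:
J = -504 (J = -8 + (-1 - 15)*(-23 + 54) = -8 - 16*31 = -8 - 496 = -504)
a = -147 (a = -3*(-5 - 2)**2 = -3*(-7)**2 = -3*49 = -147)
d(Q, I) = 5 - 39*Q (d(Q, I) = (5 - 39*Q)*1 = 5 - 39*Q)
P(25, 25)*d(J, a) = 25*(5 - 39*(-504)) = 25*(5 + 19656) = 25*19661 = 491525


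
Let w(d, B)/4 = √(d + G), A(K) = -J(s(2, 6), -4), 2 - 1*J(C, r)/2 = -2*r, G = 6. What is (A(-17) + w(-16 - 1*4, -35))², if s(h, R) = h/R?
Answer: -80 + 96*I*√14 ≈ -80.0 + 359.2*I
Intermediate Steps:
J(C, r) = 4 + 4*r (J(C, r) = 4 - (-4)*r = 4 + 4*r)
A(K) = 12 (A(K) = -(4 + 4*(-4)) = -(4 - 16) = -1*(-12) = 12)
w(d, B) = 4*√(6 + d) (w(d, B) = 4*√(d + 6) = 4*√(6 + d))
(A(-17) + w(-16 - 1*4, -35))² = (12 + 4*√(6 + (-16 - 1*4)))² = (12 + 4*√(6 + (-16 - 4)))² = (12 + 4*√(6 - 20))² = (12 + 4*√(-14))² = (12 + 4*(I*√14))² = (12 + 4*I*√14)²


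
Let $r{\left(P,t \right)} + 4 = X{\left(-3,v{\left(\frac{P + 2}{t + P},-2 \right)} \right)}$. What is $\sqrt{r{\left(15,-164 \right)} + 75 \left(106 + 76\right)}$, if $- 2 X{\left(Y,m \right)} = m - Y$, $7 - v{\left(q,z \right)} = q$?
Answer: $\frac{\sqrt{1211370298}}{298} \approx 116.79$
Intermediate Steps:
$v{\left(q,z \right)} = 7 - q$
$X{\left(Y,m \right)} = \frac{Y}{2} - \frac{m}{2}$ ($X{\left(Y,m \right)} = - \frac{m - Y}{2} = \frac{Y}{2} - \frac{m}{2}$)
$r{\left(P,t \right)} = -9 + \frac{2 + P}{2 \left(P + t\right)}$ ($r{\left(P,t \right)} = -4 - \left(\frac{3}{2} + \frac{7 - \frac{P + 2}{t + P}}{2}\right) = -4 - \left(\frac{3}{2} + \frac{7 - \frac{2 + P}{P + t}}{2}\right) = -4 + \left(- \frac{3}{2} + \left(- \frac{7}{2} + \frac{2 + P}{2 \left(P + t\right)}\right)\right) = -4 + \left(-5 + \frac{2 + P}{2 \left(P + t\right)}\right) = -9 + \frac{2 + P}{2 \left(P + t\right)}$)
$\sqrt{r{\left(15,-164 \right)} + 75 \left(106 + 76\right)} = \sqrt{\frac{1 - -1476 - \frac{255}{2}}{15 - 164} + 75 \left(106 + 76\right)} = \sqrt{\frac{1 + 1476 - \frac{255}{2}}{-149} + 75 \cdot 182} = \sqrt{\left(- \frac{1}{149}\right) \frac{2699}{2} + 13650} = \sqrt{- \frac{2699}{298} + 13650} = \sqrt{\frac{4065001}{298}} = \frac{\sqrt{1211370298}}{298}$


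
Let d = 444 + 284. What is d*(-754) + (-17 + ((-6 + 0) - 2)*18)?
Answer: -549073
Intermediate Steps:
d = 728
d*(-754) + (-17 + ((-6 + 0) - 2)*18) = 728*(-754) + (-17 + ((-6 + 0) - 2)*18) = -548912 + (-17 + (-6 - 2)*18) = -548912 + (-17 - 8*18) = -548912 + (-17 - 144) = -548912 - 161 = -549073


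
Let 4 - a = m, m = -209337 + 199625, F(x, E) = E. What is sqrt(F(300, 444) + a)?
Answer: 4*sqrt(635) ≈ 100.80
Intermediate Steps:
m = -9712
a = 9716 (a = 4 - 1*(-9712) = 4 + 9712 = 9716)
sqrt(F(300, 444) + a) = sqrt(444 + 9716) = sqrt(10160) = 4*sqrt(635)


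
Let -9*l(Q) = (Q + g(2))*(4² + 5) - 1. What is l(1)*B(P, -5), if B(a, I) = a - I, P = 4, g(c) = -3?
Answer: 43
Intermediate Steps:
l(Q) = 64/9 - 7*Q/3 (l(Q) = -((Q - 3)*(4² + 5) - 1)/9 = -((-3 + Q)*(16 + 5) - 1)/9 = -((-3 + Q)*21 - 1)/9 = -((-63 + 21*Q) - 1)/9 = -(-64 + 21*Q)/9 = 64/9 - 7*Q/3)
l(1)*B(P, -5) = (64/9 - 7/3*1)*(4 - 1*(-5)) = (64/9 - 7/3)*(4 + 5) = (43/9)*9 = 43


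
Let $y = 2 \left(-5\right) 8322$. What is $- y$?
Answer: $83220$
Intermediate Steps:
$y = -83220$ ($y = \left(-10\right) 8322 = -83220$)
$- y = \left(-1\right) \left(-83220\right) = 83220$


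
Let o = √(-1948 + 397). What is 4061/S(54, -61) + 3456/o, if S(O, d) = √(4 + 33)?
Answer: 4061*√37/37 - 1152*I*√1551/517 ≈ 667.62 - 87.754*I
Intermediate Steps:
o = I*√1551 (o = √(-1551) = I*√1551 ≈ 39.383*I)
S(O, d) = √37
4061/S(54, -61) + 3456/o = 4061/(√37) + 3456/((I*√1551)) = 4061*(√37/37) + 3456*(-I*√1551/1551) = 4061*√37/37 - 1152*I*√1551/517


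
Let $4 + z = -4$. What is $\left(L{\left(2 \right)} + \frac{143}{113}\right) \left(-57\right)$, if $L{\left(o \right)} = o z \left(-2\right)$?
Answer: $- \frac{214263}{113} \approx -1896.1$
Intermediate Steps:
$z = -8$ ($z = -4 - 4 = -8$)
$L{\left(o \right)} = 16 o$ ($L{\left(o \right)} = o \left(-8\right) \left(-2\right) = - 8 o \left(-2\right) = 16 o$)
$\left(L{\left(2 \right)} + \frac{143}{113}\right) \left(-57\right) = \left(16 \cdot 2 + \frac{143}{113}\right) \left(-57\right) = \left(32 + 143 \cdot \frac{1}{113}\right) \left(-57\right) = \left(32 + \frac{143}{113}\right) \left(-57\right) = \frac{3759}{113} \left(-57\right) = - \frac{214263}{113}$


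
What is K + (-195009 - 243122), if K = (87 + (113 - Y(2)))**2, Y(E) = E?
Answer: -398927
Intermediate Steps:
K = 39204 (K = (87 + (113 - 1*2))**2 = (87 + (113 - 2))**2 = (87 + 111)**2 = 198**2 = 39204)
K + (-195009 - 243122) = 39204 + (-195009 - 243122) = 39204 - 438131 = -398927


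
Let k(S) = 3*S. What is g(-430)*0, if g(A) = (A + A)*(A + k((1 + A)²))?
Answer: 0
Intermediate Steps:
g(A) = 2*A*(A + 3*(1 + A)²) (g(A) = (A + A)*(A + 3*(1 + A)²) = (2*A)*(A + 3*(1 + A)²) = 2*A*(A + 3*(1 + A)²))
g(-430)*0 = (2*(-430)*(-430 + 3*(1 - 430)²))*0 = (2*(-430)*(-430 + 3*(-429)²))*0 = (2*(-430)*(-430 + 3*184041))*0 = (2*(-430)*(-430 + 552123))*0 = (2*(-430)*551693)*0 = -474455980*0 = 0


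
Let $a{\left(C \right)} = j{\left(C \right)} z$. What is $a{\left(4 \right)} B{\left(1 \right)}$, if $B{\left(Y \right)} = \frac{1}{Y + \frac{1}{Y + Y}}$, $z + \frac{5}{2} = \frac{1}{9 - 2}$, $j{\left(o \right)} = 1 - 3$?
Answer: $\frac{22}{7} \approx 3.1429$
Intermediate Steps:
$j{\left(o \right)} = -2$ ($j{\left(o \right)} = 1 - 3 = -2$)
$z = - \frac{33}{14}$ ($z = - \frac{5}{2} + \frac{1}{9 - 2} = - \frac{5}{2} + \frac{1}{7} = - \frac{33}{14} \approx -2.3571$)
$B{\left(Y \right)} = \frac{1}{Y + \frac{1}{2 Y}}$
$a{\left(C \right)} = \frac{33}{7}$ ($a{\left(C \right)} = \left(-2\right) \left(- \frac{33}{14}\right) = \frac{33}{7}$)
$a{\left(4 \right)} B{\left(1 \right)} = \frac{33 \cdot 2 \cdot 1 \frac{1}{1 + 2 \cdot 1^{2}}}{7} = \frac{33 \cdot 2 \cdot 1 \frac{1}{1 + 2 \cdot 1}}{7} = \frac{33 \cdot 2 \cdot 1 \frac{1}{1 + 2}}{7} = \frac{33 \cdot 2 \cdot 1 \cdot \frac{1}{3}}{7} = \frac{33}{7} \cdot \frac{2}{3} = \frac{22}{7}$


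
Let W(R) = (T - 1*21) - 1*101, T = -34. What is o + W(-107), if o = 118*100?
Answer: 11644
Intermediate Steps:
W(R) = -156 (W(R) = (-34 - 1*21) - 1*101 = (-34 - 21) - 101 = -55 - 101 = -156)
o = 11800
o + W(-107) = 11800 - 156 = 11644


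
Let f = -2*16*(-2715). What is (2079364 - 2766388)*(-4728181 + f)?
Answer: 3188685178224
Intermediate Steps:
f = 86880 (f = -32*(-2715) = 86880)
(2079364 - 2766388)*(-4728181 + f) = (2079364 - 2766388)*(-4728181 + 86880) = -687024*(-4641301) = 3188685178224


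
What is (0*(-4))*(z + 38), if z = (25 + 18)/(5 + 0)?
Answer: 0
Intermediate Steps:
z = 43/5 ≈ 8.6000
(0*(-4))*(z + 38) = (0*(-4))*(43/5 + 38) = 0*(233/5) = 0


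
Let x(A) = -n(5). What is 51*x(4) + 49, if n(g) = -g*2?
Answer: 559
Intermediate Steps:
n(g) = -2*g
x(A) = 10 (x(A) = -(-2)*5 = -1*(-10) = 10)
51*x(4) + 49 = 51*10 + 49 = 510 + 49 = 559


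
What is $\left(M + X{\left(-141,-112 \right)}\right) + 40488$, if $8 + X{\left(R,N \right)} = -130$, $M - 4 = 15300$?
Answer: $55654$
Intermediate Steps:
$M = 15304$ ($M = 4 + 15300 = 15304$)
$X{\left(R,N \right)} = -138$ ($X{\left(R,N \right)} = -8 - 130 = -138$)
$\left(M + X{\left(-141,-112 \right)}\right) + 40488 = \left(15304 - 138\right) + 40488 = 15166 + 40488 = 55654$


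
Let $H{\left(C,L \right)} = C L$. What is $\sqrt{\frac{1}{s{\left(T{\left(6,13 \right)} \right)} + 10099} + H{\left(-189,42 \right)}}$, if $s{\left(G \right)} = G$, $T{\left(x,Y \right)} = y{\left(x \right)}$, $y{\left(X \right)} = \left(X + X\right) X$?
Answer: $\frac{i \sqrt{821180064887}}{10171} \approx 89.095 i$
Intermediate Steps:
$y{\left(X \right)} = 2 X^{2}$ ($y{\left(X \right)} = 2 X X = 2 X^{2}$)
$T{\left(x,Y \right)} = 2 x^{2}$
$\sqrt{\frac{1}{s{\left(T{\left(6,13 \right)} \right)} + 10099} + H{\left(-189,42 \right)}} = \sqrt{\frac{1}{2 \cdot 6^{2} + 10099} - 7938} = \sqrt{\frac{1}{2 \cdot 36 + 10099} - 7938} = \sqrt{\frac{1}{72 + 10099} - 7938} = \sqrt{\frac{1}{10171} - 7938} = \sqrt{- \frac{80737397}{10171}} = \frac{i \sqrt{821180064887}}{10171}$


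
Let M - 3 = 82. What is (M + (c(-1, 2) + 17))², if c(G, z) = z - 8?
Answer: 9216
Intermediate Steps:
M = 85 (M = 3 + 82 = 85)
c(G, z) = -8 + z
(M + (c(-1, 2) + 17))² = (85 + ((-8 + 2) + 17))² = (85 + (-6 + 17))² = (85 + 11)² = 96² = 9216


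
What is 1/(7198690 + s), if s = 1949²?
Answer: 1/10997291 ≈ 9.0932e-8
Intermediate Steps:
s = 3798601
1/(7198690 + s) = 1/(7198690 + 3798601) = 1/10997291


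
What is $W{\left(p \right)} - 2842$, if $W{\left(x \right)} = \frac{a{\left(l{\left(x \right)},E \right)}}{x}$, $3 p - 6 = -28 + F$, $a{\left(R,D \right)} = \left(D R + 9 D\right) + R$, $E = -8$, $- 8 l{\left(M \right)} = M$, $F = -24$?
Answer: $- \frac{521903}{184} \approx -2836.4$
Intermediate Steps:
$l{\left(M \right)} = - \frac{M}{8}$
$a{\left(R,D \right)} = R + 9 D + D R$ ($a{\left(R,D \right)} = \left(9 D + D R\right) + R = R + 9 D + D R$)
$p = - \frac{46}{3}$ ($p = 2 + \frac{-28 - 24}{3} = 2 + \frac{1}{3} \left(-52\right) = 2 - \frac{52}{3} = - \frac{46}{3} \approx -15.333$)
$W{\left(x \right)} = \frac{-72 + \frac{7 x}{8}}{x}$ ($W{\left(x \right)} = \frac{- \frac{x}{8} + 9 \left(-8\right) - 8 \left(- \frac{x}{8}\right)}{x} = \frac{- \frac{x}{8} - 72 + x}{x} = \frac{-72 + \frac{7 x}{8}}{x}$)
$W{\left(p \right)} - 2842 = \left(\frac{7}{8} - \frac{72}{- \frac{46}{3}}\right) - 2842 = \left(\frac{7}{8} - - \frac{108}{23}\right) - 2842 = \left(\frac{7}{8} + \frac{108}{23}\right) - 2842 = \frac{1025}{184} - 2842 = - \frac{521903}{184}$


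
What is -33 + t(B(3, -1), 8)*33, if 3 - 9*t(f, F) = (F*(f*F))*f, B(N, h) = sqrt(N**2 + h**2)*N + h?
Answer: -64130/3 + 1408*sqrt(10) ≈ -16924.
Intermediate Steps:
B(N, h) = h + N*sqrt(N**2 + h**2) (B(N, h) = N*sqrt(N**2 + h**2) + h = h + N*sqrt(N**2 + h**2))
t(f, F) = 1/3 - F**2*f**2/9 (t(f, F) = 1/3 - F*(f*F)*f/9 = 1/3 - F*(F*f)*f/9 = 1/3 - f*F**2*f/9 = 1/3 - F**2*f**2/9)
-33 + t(B(3, -1), 8)*33 = -33 + (1/3 - 1/9*8**2*(-1 + 3*sqrt(3**2 + (-1)**2))**2)*33 = -33 + (1/3 - 1/9*64*(-1 + 3*sqrt(9 + 1))**2)*33 = -33 + (1/3 - 1/9*64*(-1 + 3*sqrt(10))**2)*33 = -33 + (1/3 - 64*(-1 + 3*sqrt(10))**2/9)*33 = -33 + (11 - 704*(-1 + 3*sqrt(10))**2/3) = -22 - 704*(-1 + 3*sqrt(10))**2/3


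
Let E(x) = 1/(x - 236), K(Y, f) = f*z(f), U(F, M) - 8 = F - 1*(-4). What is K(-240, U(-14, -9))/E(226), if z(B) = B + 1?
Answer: -20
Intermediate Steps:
z(B) = 1 + B
U(F, M) = 12 + F (U(F, M) = 8 + (F - 1*(-4)) = 8 + (F + 4) = 8 + (4 + F) = 12 + F)
K(Y, f) = f*(1 + f)
E(x) = 1/(-236 + x)
K(-240, U(-14, -9))/E(226) = ((12 - 14)*(1 + (12 - 14)))/(1/(-236 + 226)) = (-2*(1 - 2))/(1/(-10)) = (-2*(-1))/(-⅒) = 2*(-10) = -20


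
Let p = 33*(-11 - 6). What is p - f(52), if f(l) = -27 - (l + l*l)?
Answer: 2222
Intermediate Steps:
f(l) = -27 - l - l² (f(l) = -27 - (l + l²) = -27 + (-l - l²) = -27 - l - l²)
p = -561 (p = 33*(-17) = -561)
p - f(52) = -561 - (-27 - 1*52 - 1*52²) = -561 - (-27 - 52 - 1*2704) = -561 - (-27 - 52 - 2704) = -561 - 1*(-2783) = -561 + 2783 = 2222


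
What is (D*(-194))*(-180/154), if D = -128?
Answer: -2234880/77 ≈ -29024.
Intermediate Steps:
(D*(-194))*(-180/154) = (-128*(-194))*(-180/154) = 24832*(-180*1/154) = 24832*(-90/77) = -2234880/77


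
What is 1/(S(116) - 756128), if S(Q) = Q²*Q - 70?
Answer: 1/804698 ≈ 1.2427e-6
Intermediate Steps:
S(Q) = -70 + Q³ (S(Q) = Q³ - 70 = -70 + Q³)
1/(S(116) - 756128) = 1/((-70 + 116³) - 756128) = 1/((-70 + 1560896) - 756128) = 1/(1560826 - 756128) = 1/804698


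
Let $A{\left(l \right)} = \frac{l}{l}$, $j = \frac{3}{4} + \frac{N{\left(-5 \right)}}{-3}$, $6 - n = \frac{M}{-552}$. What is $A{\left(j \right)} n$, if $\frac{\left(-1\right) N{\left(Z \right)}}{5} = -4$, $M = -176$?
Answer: $\frac{392}{69} \approx 5.6812$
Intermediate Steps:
$N{\left(Z \right)} = 20$ ($N{\left(Z \right)} = \left(-5\right) \left(-4\right) = 20$)
$n = \frac{392}{69}$ ($n = 6 - - \frac{176}{-552} = 6 - \left(-176\right) \left(- \frac{1}{552}\right) = 6 - \frac{22}{69} = \frac{392}{69} \approx 5.6812$)
$j = - \frac{71}{12}$ ($j = \frac{3}{4} + \frac{20}{-3} = 3 \cdot \frac{1}{4} + 20 \left(- \frac{1}{3}\right) = \frac{3}{4} - \frac{20}{3} = - \frac{71}{12} \approx -5.9167$)
$A{\left(l \right)} = 1$
$A{\left(j \right)} n = 1 \cdot \frac{392}{69} = \frac{392}{69}$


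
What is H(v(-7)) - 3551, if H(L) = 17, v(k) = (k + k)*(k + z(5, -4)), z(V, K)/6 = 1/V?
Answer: -3534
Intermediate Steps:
z(V, K) = 6/V
v(k) = 2*k*(6/5 + k) (v(k) = (k + k)*(k + 6/5) = (2*k)*(k + 6*(⅕)) = (2*k)*(k + 6/5) = (2*k)*(6/5 + k) = 2*k*(6/5 + k))
H(v(-7)) - 3551 = 17 - 3551 = -3534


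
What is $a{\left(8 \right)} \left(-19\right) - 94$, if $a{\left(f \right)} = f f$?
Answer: $-1310$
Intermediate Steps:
$a{\left(f \right)} = f^{2}$
$a{\left(8 \right)} \left(-19\right) - 94 = 8^{2} \left(-19\right) - 94 = 64 \left(-19\right) - 94 = -1216 - 94 = -1310$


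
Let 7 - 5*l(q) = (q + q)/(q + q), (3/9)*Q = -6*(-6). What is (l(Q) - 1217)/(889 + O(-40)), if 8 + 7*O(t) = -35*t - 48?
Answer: -6079/5405 ≈ -1.1247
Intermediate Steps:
O(t) = -8 - 5*t (O(t) = -8/7 + (-35*t - 48)/7 = -8/7 + (-48 - 35*t)/7 = -8/7 + (-48/7 - 5*t) = -8 - 5*t)
Q = 108 (Q = 3*(-6*(-6)) = 3*36 = 108)
l(q) = 6/5 (l(q) = 7/5 - (q + q)/(5*(q + q)) = 7/5 - 2*q/(5*(2*q)) = 7/5 - 2*q*1/(2*q)/5 = 7/5 - 1/5*1 = 7/5 - 1/5 = 6/5)
(l(Q) - 1217)/(889 + O(-40)) = (6/5 - 1217)/(889 + (-8 - 5*(-40))) = -6079/(5*(889 + (-8 + 200))) = -6079/(5*(889 + 192)) = -6079/5/1081 = -6079/5*1/1081 = -6079/5405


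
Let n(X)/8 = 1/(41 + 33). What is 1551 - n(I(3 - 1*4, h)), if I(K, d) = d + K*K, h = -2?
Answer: 57383/37 ≈ 1550.9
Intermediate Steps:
I(K, d) = d + K**2
n(X) = 4/37 (n(X) = 8/(41 + 33) = 8/74 = 8*(1/74) = 4/37)
1551 - n(I(3 - 1*4, h)) = 1551 - 1*4/37 = 1551 - 4/37 = 57383/37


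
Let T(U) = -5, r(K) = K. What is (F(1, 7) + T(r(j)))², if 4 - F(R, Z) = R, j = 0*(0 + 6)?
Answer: 4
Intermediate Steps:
j = 0 (j = 0*6 = 0)
F(R, Z) = 4 - R
(F(1, 7) + T(r(j)))² = ((4 - 1*1) - 5)² = ((4 - 1) - 5)² = (3 - 5)² = (-2)² = 4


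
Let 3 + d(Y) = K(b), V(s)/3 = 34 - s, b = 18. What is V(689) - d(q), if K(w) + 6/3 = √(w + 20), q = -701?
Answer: -1960 - √38 ≈ -1966.2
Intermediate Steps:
V(s) = 102 - 3*s (V(s) = 3*(34 - s) = 102 - 3*s)
K(w) = -2 + √(20 + w) (K(w) = -2 + √(w + 20) = -2 + √(20 + w))
d(Y) = -5 + √38 (d(Y) = -3 + (-2 + √(20 + 18)) = -3 + (-2 + √38) = -5 + √38)
V(689) - d(q) = (102 - 3*689) - (-5 + √38) = (102 - 2067) + (5 - √38) = -1965 + (5 - √38) = -1960 - √38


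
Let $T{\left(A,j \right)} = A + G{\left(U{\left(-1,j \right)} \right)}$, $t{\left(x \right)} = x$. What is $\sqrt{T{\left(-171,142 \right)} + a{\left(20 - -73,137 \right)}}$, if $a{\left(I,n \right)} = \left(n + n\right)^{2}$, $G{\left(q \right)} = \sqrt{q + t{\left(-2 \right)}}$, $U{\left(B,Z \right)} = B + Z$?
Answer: $\sqrt{74905 + \sqrt{139}} \approx 273.71$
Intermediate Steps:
$G{\left(q \right)} = \sqrt{-2 + q}$ ($G{\left(q \right)} = \sqrt{q - 2} = \sqrt{-2 + q}$)
$T{\left(A,j \right)} = A + \sqrt{-3 + j}$ ($T{\left(A,j \right)} = A + \sqrt{-2 + \left(-1 + j\right)} = A + \sqrt{-3 + j}$)
$a{\left(I,n \right)} = 4 n^{2}$ ($a{\left(I,n \right)} = \left(2 n\right)^{2} = 4 n^{2}$)
$\sqrt{T{\left(-171,142 \right)} + a{\left(20 - -73,137 \right)}} = \sqrt{\left(-171 + \sqrt{-3 + 142}\right) + 4 \cdot 137^{2}} = \sqrt{\left(-171 + \sqrt{139}\right) + 4 \cdot 18769} = \sqrt{\left(-171 + \sqrt{139}\right) + 75076} = \sqrt{74905 + \sqrt{139}}$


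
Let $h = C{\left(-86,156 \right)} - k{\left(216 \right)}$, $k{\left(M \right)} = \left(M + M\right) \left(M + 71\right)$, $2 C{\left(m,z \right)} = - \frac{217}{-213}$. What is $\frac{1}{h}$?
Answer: $- \frac{426}{52816967} \approx -8.0656 \cdot 10^{-6}$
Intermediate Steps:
$C{\left(m,z \right)} = \frac{217}{426}$ ($C{\left(m,z \right)} = \frac{\left(-217\right) \frac{1}{-213}}{2} = \frac{\left(-217\right) \left(- \frac{1}{213}\right)}{2} = \frac{1}{2} \cdot \frac{217}{213} = \frac{217}{426}$)
$k{\left(M \right)} = 2 M \left(71 + M\right)$
$h = - \frac{52816967}{426}$ ($h = \frac{217}{426} - 2 \cdot 216 \left(71 + 216\right) = \frac{217}{426} - 2 \cdot 216 \cdot 287 = \frac{217}{426} - 123984 = - \frac{52816967}{426} \approx -1.2398 \cdot 10^{5}$)
$\frac{1}{h} = \frac{1}{- \frac{52816967}{426}} = - \frac{426}{52816967}$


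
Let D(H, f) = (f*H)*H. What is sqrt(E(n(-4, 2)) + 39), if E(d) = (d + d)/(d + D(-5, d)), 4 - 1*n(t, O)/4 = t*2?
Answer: 2*sqrt(1651)/13 ≈ 6.2512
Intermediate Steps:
n(t, O) = 16 - 8*t (n(t, O) = 16 - 4*t*2 = 16 - 8*t)
D(H, f) = f*H**2 (D(H, f) = (H*f)*H = f*H**2)
E(d) = 1/13 (E(d) = (d + d)/(d + d*(-5)**2) = (2*d)/(d + d*25) = (2*d)/(d + 25*d) = (2*d)/((26*d)) = (2*d)*(1/(26*d)) = 1/13)
sqrt(E(n(-4, 2)) + 39) = sqrt(1/13 + 39) = sqrt(508/13) = 2*sqrt(1651)/13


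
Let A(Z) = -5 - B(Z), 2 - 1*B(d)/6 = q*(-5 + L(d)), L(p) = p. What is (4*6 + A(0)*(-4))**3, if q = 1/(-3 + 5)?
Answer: 3511808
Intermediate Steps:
q = 1/2 ≈ 0.50000
B(d) = 27 - 3*d (B(d) = 12 - 3*(-5 + d) = 12 - 6*(-5/2 + d/2) = 12 + (15 - 3*d) = 27 - 3*d)
A(Z) = -32 + 3*Z (A(Z) = -5 - (27 - 3*Z) = -5 + (-27 + 3*Z) = -32 + 3*Z)
(4*6 + A(0)*(-4))**3 = (4*6 + (-32 + 3*0)*(-4))**3 = (24 + (-32 + 0)*(-4))**3 = (24 - 32*(-4))**3 = (24 + 128)**3 = 152**3 = 3511808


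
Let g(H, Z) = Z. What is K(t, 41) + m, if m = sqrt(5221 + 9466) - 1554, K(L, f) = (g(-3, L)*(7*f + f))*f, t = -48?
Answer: -647058 + sqrt(14687) ≈ -6.4694e+5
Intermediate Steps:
K(L, f) = 8*L*f**2 (K(L, f) = (L*(7*f + f))*f = (L*(8*f))*f = (8*L*f)*f = 8*L*f**2)
m = -1554 + sqrt(14687) (m = sqrt(14687) - 1554 = -1554 + sqrt(14687) ≈ -1432.8)
K(t, 41) + m = 8*(-48)*41**2 + (-1554 + sqrt(14687)) = 8*(-48)*1681 + (-1554 + sqrt(14687)) = -645504 + (-1554 + sqrt(14687)) = -647058 + sqrt(14687)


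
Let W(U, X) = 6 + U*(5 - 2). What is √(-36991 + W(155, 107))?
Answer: 2*I*√9130 ≈ 191.1*I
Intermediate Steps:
W(U, X) = 6 + 3*U (W(U, X) = 6 + U*3 = 6 + 3*U)
√(-36991 + W(155, 107)) = √(-36991 + (6 + 3*155)) = √(-36991 + (6 + 465)) = √(-36991 + 471) = √(-36520) = 2*I*√9130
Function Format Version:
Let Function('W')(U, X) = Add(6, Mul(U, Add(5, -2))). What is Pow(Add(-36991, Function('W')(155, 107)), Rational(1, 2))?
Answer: Mul(2, I, Pow(9130, Rational(1, 2))) ≈ Mul(191.10, I)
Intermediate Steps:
Function('W')(U, X) = Add(6, Mul(3, U)) (Function('W')(U, X) = Add(6, Mul(U, 3)) = Add(6, Mul(3, U)))
Pow(Add(-36991, Function('W')(155, 107)), Rational(1, 2)) = Pow(Add(-36991, Add(6, Mul(3, 155))), Rational(1, 2)) = Pow(Add(-36991, Add(6, 465)), Rational(1, 2)) = Pow(Add(-36991, 471), Rational(1, 2)) = Pow(-36520, Rational(1, 2)) = Mul(2, I, Pow(9130, Rational(1, 2)))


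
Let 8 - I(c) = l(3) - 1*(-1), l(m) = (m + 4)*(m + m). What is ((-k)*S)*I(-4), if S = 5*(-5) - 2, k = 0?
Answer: 0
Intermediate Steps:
l(m) = 2*m*(4 + m) (l(m) = (4 + m)*(2*m) = 2*m*(4 + m))
S = -27 (S = -25 - 2 = -27)
I(c) = -35 (I(c) = 8 - (2*3*(4 + 3) - 1*(-1)) = 8 - (2*3*7 + 1) = 8 - (42 + 1) = 8 - 1*43 = 8 - 43 = -35)
((-k)*S)*I(-4) = (-1*0*(-27))*(-35) = (0*(-27))*(-35) = 0*(-35) = 0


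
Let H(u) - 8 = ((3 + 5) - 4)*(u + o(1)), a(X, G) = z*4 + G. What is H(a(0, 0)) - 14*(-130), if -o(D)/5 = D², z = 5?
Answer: 1888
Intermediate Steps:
o(D) = -5*D²
a(X, G) = 20 + G (a(X, G) = 5*4 + G = 20 + G)
H(u) = -12 + 4*u (H(u) = 8 + ((3 + 5) - 4)*(u - 5*1²) = 8 + (8 - 4)*(u - 5*1) = 8 + 4*(u - 5) = 8 + 4*(-5 + u) = 8 + (-20 + 4*u) = -12 + 4*u)
H(a(0, 0)) - 14*(-130) = (-12 + 4*(20 + 0)) - 14*(-130) = (-12 + 4*20) + 1820 = (-12 + 80) + 1820 = 68 + 1820 = 1888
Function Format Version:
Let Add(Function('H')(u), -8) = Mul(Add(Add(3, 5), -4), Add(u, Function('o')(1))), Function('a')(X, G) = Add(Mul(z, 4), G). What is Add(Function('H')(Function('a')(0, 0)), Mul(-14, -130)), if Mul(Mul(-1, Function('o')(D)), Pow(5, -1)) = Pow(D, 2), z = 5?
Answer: 1888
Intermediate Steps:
Function('o')(D) = Mul(-5, Pow(D, 2))
Function('a')(X, G) = Add(20, G) (Function('a')(X, G) = Add(Mul(5, 4), G) = Add(20, G))
Function('H')(u) = Add(-12, Mul(4, u)) (Function('H')(u) = Add(8, Mul(Add(Add(3, 5), -4), Add(u, Mul(-5, Pow(1, 2))))) = Add(8, Mul(Add(8, -4), Add(u, Mul(-5, 1)))) = Add(8, Mul(4, Add(u, -5))) = Add(8, Mul(4, Add(-5, u))) = Add(8, Add(-20, Mul(4, u))) = Add(-12, Mul(4, u)))
Add(Function('H')(Function('a')(0, 0)), Mul(-14, -130)) = Add(Add(-12, Mul(4, Add(20, 0))), Mul(-14, -130)) = Add(Add(-12, Mul(4, 20)), 1820) = Add(Add(-12, 80), 1820) = Add(68, 1820) = 1888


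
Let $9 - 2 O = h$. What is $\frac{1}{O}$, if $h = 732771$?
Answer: $- \frac{1}{366381} \approx -2.7294 \cdot 10^{-6}$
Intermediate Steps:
$O = -366381$ ($O = \frac{9}{2} - \frac{732771}{2} = -366381$)
$\frac{1}{O} = \frac{1}{-366381} = - \frac{1}{366381}$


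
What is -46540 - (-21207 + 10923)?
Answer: -36256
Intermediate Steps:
-46540 - (-21207 + 10923) = -46540 - 1*(-10284) = -46540 + 10284 = -36256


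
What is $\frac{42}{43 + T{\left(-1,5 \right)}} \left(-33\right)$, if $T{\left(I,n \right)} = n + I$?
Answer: $- \frac{1386}{47} \approx -29.489$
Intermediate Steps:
$T{\left(I,n \right)} = I + n$
$\frac{42}{43 + T{\left(-1,5 \right)}} \left(-33\right) = \frac{42}{43 + \left(-1 + 5\right)} \left(-33\right) = \frac{42}{43 + 4} \left(-33\right) = \frac{42}{47} \left(-33\right) = - \frac{1386}{47}$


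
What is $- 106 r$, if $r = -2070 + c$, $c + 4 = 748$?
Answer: $140556$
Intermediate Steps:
$c = 744$ ($c = -4 + 748 = 744$)
$r = -1326$ ($r = -2070 + 744 = -1326$)
$- 106 r = \left(-106\right) \left(-1326\right) = 140556$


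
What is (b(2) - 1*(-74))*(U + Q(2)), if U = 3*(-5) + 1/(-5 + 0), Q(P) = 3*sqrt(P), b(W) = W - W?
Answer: -5624/5 + 222*sqrt(2) ≈ -810.84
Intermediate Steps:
b(W) = 0
U = -76/5 (U = -15 + 1/(-5) = -15 - 1/5 = -76/5 ≈ -15.200)
(b(2) - 1*(-74))*(U + Q(2)) = (0 - 1*(-74))*(-76/5 + 3*sqrt(2)) = (0 + 74)*(-76/5 + 3*sqrt(2)) = 74*(-76/5 + 3*sqrt(2)) = -5624/5 + 222*sqrt(2)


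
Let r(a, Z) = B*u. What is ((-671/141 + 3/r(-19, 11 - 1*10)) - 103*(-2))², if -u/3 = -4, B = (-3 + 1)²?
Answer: 206244047881/5089536 ≈ 40523.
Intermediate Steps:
B = 4 (B = (-2)² = 4)
u = 12 (u = -3*(-4) = 12)
r(a, Z) = 48 (r(a, Z) = 4*12 = 48)
((-671/141 + 3/r(-19, 11 - 1*10)) - 103*(-2))² = ((-671/141 + 3/48) - 103*(-2))² = ((-671*1/141 + 3*(1/48)) + 206)² = ((-671/141 + 1/16) + 206)² = (-10595/2256 + 206)² = (454141/2256)² = 206244047881/5089536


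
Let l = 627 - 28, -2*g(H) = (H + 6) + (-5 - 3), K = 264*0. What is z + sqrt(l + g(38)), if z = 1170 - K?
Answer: 1170 + sqrt(581) ≈ 1194.1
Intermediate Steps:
K = 0
g(H) = 1 - H/2 (g(H) = -((H + 6) + (-5 - 3))/2 = -((6 + H) - 8)/2 = -(-2 + H)/2 = 1 - H/2)
z = 1170 (z = 1170 - 1*0 = 1170 + 0 = 1170)
l = 599
z + sqrt(l + g(38)) = 1170 + sqrt(599 + (1 - 1/2*38)) = 1170 + sqrt(599 + (1 - 19)) = 1170 + sqrt(599 - 18) = 1170 + sqrt(581)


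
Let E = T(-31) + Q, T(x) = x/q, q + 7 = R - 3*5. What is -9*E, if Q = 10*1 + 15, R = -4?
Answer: -6129/26 ≈ -235.73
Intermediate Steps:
q = -26 (q = -7 + (-4 - 3*5) = -7 + (-4 - 15) = -7 - 19 = -26)
Q = 25 (Q = 10 + 15 = 25)
T(x) = -x/26 (T(x) = x/(-26) = x*(-1/26) = -x/26)
E = 681/26 (E = -1/26*(-31) + 25 = 31/26 + 25 = 681/26 ≈ 26.192)
-9*E = -9*681/26 = -6129/26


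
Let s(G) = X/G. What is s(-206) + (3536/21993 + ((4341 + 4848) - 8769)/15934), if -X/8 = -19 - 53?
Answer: -47085496802/18047477793 ≈ -2.6090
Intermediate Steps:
X = 576 (X = -8*(-19 - 53) = -8*(-72) = 576)
s(G) = 576/G
s(-206) + (3536/21993 + ((4341 + 4848) - 8769)/15934) = 576/(-206) + (3536/21993 + ((4341 + 4848) - 8769)/15934) = 576*(-1/206) + (3536*(1/21993) + (9189 - 8769)*(1/15934)) = -288/103 + (3536/21993 + 420*(1/15934)) = -288/103 + (3536/21993 + 210/7967) = -288/103 + 32789842/175218231 = -47085496802/18047477793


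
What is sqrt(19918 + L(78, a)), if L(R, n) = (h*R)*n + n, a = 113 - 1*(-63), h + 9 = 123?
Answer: sqrt(1585086) ≈ 1259.0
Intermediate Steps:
h = 114 (h = -9 + 123 = 114)
a = 176 (a = 113 + 63 = 176)
L(R, n) = n + 114*R*n (L(R, n) = (114*R)*n + n = 114*R*n + n = n + 114*R*n)
sqrt(19918 + L(78, a)) = sqrt(19918 + 176*(1 + 114*78)) = sqrt(19918 + 176*(1 + 8892)) = sqrt(19918 + 176*8893) = sqrt(19918 + 1565168) = sqrt(1585086)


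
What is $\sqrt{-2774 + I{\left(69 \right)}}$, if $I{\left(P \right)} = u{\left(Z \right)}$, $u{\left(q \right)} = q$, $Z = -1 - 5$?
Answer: $2 i \sqrt{695} \approx 52.726 i$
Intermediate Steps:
$Z = -6$ ($Z = -1 - 5 = -6$)
$I{\left(P \right)} = -6$
$\sqrt{-2774 + I{\left(69 \right)}} = \sqrt{-2774 - 6} = \sqrt{-2780} = 2 i \sqrt{695}$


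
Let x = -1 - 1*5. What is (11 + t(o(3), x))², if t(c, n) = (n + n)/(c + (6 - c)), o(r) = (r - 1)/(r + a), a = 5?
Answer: 81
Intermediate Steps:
x = -6 (x = -1 - 5 = -6)
o(r) = (-1 + r)/(5 + r) (o(r) = (r - 1)/(r + 5) = (-1 + r)/(5 + r))
t(c, n) = n/3 (t(c, n) = (2*n)/6 = (2*n)*(⅙) = n/3)
(11 + t(o(3), x))² = (11 + (⅓)*(-6))² = (11 - 2)² = 9² = 81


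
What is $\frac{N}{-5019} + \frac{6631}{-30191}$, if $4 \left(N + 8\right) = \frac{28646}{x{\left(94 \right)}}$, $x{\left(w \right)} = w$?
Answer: $- \frac{16651239}{71396948} \approx -0.23322$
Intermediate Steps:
$N = \frac{12819}{188}$ ($N = -8 + \frac{28646 \cdot \frac{1}{94}}{4} = -8 + \frac{1}{4} \cdot \frac{14323}{47} = -8 + \frac{14323}{188} = \frac{12819}{188} \approx 68.186$)
$\frac{N}{-5019} + \frac{6631}{-30191} = \frac{12819}{188 \left(-5019\right)} + \frac{6631}{-30191} = \frac{12819}{188} \left(- \frac{1}{5019}\right) + 6631 \left(- \frac{1}{30191}\right) = - \frac{4273}{314524} - \frac{349}{1589} = - \frac{16651239}{71396948}$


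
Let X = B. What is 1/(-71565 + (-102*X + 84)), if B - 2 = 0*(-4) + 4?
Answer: -1/72093 ≈ -1.3871e-5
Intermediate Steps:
B = 6 (B = 2 + (0*(-4) + 4) = 2 + (0 + 4) = 2 + 4 = 6)
X = 6
1/(-71565 + (-102*X + 84)) = 1/(-71565 + (-102*6 + 84)) = 1/(-71565 + (-612 + 84)) = 1/(-71565 - 528) = 1/(-72093) = -1/72093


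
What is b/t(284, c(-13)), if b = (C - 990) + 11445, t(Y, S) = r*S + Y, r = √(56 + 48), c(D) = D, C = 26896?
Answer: 2651921/15770 + 485563*√26/31540 ≈ 246.66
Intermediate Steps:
r = 2*√26 (r = √104 = 2*√26 ≈ 10.198)
t(Y, S) = Y + 2*S*√26 (t(Y, S) = (2*√26)*S + Y = 2*S*√26 + Y = Y + 2*S*√26)
b = 37351 (b = (26896 - 990) + 11445 = 25906 + 11445 = 37351)
b/t(284, c(-13)) = 37351/(284 + 2*(-13)*√26) = 37351/(284 - 26*√26)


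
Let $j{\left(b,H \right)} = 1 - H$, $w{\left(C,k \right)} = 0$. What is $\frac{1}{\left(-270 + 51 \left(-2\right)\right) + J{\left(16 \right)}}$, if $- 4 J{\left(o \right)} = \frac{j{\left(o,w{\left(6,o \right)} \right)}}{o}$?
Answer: $- \frac{64}{23809} \approx -0.0026881$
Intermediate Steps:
$J{\left(o \right)} = - \frac{1}{4 o}$ ($J{\left(o \right)} = - \frac{\left(1 - 0\right) \frac{1}{o}}{4} = - \frac{\left(1 + 0\right) \frac{1}{o}}{4} = - \frac{1 \frac{1}{o}}{4} = - \frac{1}{4 o}$)
$\frac{1}{\left(-270 + 51 \left(-2\right)\right) + J{\left(16 \right)}} = \frac{1}{\left(-270 + 51 \left(-2\right)\right) - \frac{1}{4 \cdot 16}} = \frac{1}{\left(-270 - 102\right) - \frac{1}{64}} = \frac{1}{-372 - \frac{1}{64}} = \frac{1}{- \frac{23809}{64}} = - \frac{64}{23809}$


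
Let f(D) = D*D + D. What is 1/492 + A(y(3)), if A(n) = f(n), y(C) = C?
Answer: 5905/492 ≈ 12.002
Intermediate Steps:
f(D) = D + D² (f(D) = D² + D = D + D²)
A(n) = n*(1 + n)
1/492 + A(y(3)) = 1/492 + 3*(1 + 3) = 1/492 + 3*4 = 1/492 + 12 = 5905/492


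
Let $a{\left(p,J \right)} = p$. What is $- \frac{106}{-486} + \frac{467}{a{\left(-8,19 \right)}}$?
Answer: $- \frac{113057}{1944} \approx -58.157$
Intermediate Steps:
$- \frac{106}{-486} + \frac{467}{a{\left(-8,19 \right)}} = - \frac{106}{-486} + \frac{467}{-8} = \left(-106\right) \left(- \frac{1}{486}\right) + 467 \left(- \frac{1}{8}\right) = \frac{53}{243} - \frac{467}{8} = - \frac{113057}{1944}$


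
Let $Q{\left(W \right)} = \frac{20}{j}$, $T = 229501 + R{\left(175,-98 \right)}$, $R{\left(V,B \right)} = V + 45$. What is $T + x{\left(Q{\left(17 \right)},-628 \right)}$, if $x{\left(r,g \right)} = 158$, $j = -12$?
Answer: $229879$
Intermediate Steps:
$R{\left(V,B \right)} = 45 + V$
$T = 229721$ ($T = 229501 + \left(45 + 175\right) = 229501 + 220 = 229721$)
$Q{\left(W \right)} = - \frac{5}{3}$ ($Q{\left(W \right)} = \frac{20}{-12} = 20 \left(- \frac{1}{12}\right) = - \frac{5}{3}$)
$T + x{\left(Q{\left(17 \right)},-628 \right)} = 229721 + 158 = 229879$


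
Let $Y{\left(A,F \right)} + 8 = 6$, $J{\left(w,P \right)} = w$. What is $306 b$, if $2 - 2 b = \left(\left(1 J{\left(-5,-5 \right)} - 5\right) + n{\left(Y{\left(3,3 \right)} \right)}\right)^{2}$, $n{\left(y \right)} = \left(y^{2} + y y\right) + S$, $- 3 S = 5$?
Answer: $-1751$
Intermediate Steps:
$S = - \frac{5}{3}$ ($S = \left(- \frac{1}{3}\right) 5 = - \frac{5}{3} \approx -1.6667$)
$Y{\left(A,F \right)} = -2$ ($Y{\left(A,F \right)} = -8 + 6 = -2$)
$n{\left(y \right)} = - \frac{5}{3} + 2 y^{2}$ ($n{\left(y \right)} = \left(y^{2} + y y\right) - \frac{5}{3} = \left(y^{2} + y^{2}\right) - \frac{5}{3} = 2 y^{2} - \frac{5}{3} = - \frac{5}{3} + 2 y^{2}$)
$b = - \frac{103}{18}$ ($b = 1 - \frac{\left(\left(1 \left(-5\right) - 5\right) - \left(\frac{5}{3} - 2 \left(-2\right)^{2}\right)\right)^{2}}{2} = 1 - \frac{\left(\left(-5 - 5\right) + \left(- \frac{5}{3} + 2 \cdot 4\right)\right)^{2}}{2} = 1 - \frac{\left(-10 + \left(- \frac{5}{3} + 8\right)\right)^{2}}{2} = 1 - \frac{\left(-10 + \frac{19}{3}\right)^{2}}{2} = 1 - \frac{\left(- \frac{11}{3}\right)^{2}}{2} = 1 - \frac{121}{18} = - \frac{103}{18} \approx -5.7222$)
$306 b = 306 \left(- \frac{103}{18}\right) = -1751$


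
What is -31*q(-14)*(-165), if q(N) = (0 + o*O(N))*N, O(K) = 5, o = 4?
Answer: -1432200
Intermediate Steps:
q(N) = 20*N (q(N) = (0 + 4*5)*N = (0 + 20)*N = 20*N)
-31*q(-14)*(-165) = -620*(-14)*(-165) = -31*(-280)*(-165) = 8680*(-165) = -1432200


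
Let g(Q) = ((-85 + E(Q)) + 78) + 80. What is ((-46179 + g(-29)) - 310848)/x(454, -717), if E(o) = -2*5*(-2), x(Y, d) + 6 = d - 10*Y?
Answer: 18786/277 ≈ 67.819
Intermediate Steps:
x(Y, d) = -6 + d - 10*Y (x(Y, d) = -6 + (d - 10*Y) = -6 + d - 10*Y)
E(o) = 20 (E(o) = -10*(-2) = 20)
g(Q) = 93 (g(Q) = ((-85 + 20) + 78) + 80 = (-65 + 78) + 80 = 13 + 80 = 93)
((-46179 + g(-29)) - 310848)/x(454, -717) = ((-46179 + 93) - 310848)/(-6 - 717 - 10*454) = (-46086 - 310848)/(-6 - 717 - 4540) = -356934/(-5263) = -356934*(-1/5263) = 18786/277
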